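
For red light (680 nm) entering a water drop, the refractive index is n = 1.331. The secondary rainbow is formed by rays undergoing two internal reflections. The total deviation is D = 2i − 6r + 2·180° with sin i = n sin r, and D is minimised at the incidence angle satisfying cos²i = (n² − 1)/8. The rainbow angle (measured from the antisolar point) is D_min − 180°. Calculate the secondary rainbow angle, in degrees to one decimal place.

cos²i = (1.77156 − 1)/8 = 0.09645; i = arccos(0.31056) = 71.907°.
sin r = sin 71.907°/1.331 = 0.71417; r = 45.575°.
D_min = 2·71.907° − 6·45.575° + 360° = 230.365°.
Rainbow angle = D_min − 180° = 50.365°.

50.4°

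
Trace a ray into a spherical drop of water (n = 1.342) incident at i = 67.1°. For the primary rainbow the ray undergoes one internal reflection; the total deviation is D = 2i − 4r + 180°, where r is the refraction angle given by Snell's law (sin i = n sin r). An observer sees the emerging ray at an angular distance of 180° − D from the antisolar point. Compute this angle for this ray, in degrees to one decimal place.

39.2°

sin r = sin 67.1° / 1.342 = 0.9212/1.342 = 0.6864; r = 43.35°.
D = 2·67.1° − 4·43.35° + 180° = 134.20° − 173.39° + 180° = 140.81°.
Angle from antisolar point = 180° − D = 39.19°.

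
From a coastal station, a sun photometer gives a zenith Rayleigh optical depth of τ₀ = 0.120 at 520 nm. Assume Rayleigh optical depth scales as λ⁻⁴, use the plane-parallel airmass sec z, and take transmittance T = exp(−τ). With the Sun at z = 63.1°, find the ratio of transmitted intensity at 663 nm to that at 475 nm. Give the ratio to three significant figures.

Airmass: sec 63.1° = 2.2103.
τ(663 nm) = 0.120 × (520/663)⁴ × 2.2103 = 0.120 × 0.3784 × 2.2103 = 0.1004.
τ(475 nm) = 0.120 × (520/475)⁴ × 2.2103 = 0.120 × 1.4363 × 2.2103 = 0.3809.
T(663)/T(475) = exp(τ_B − τ_A) = exp(0.2806) = 1.3239.

1.32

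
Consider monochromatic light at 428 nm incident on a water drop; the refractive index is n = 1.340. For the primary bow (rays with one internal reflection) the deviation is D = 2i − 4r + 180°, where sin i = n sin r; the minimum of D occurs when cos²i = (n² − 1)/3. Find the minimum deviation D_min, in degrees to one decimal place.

138.9°

cos²i = (1.79560 − 1)/3 = 0.26520; i = arccos(0.51498) = 59.004°.
sin r = sin 59.004°/1.340 = 0.63971; r = 39.770°.
D_min = 2·59.004° − 4·39.770° + 180° = 138.929°.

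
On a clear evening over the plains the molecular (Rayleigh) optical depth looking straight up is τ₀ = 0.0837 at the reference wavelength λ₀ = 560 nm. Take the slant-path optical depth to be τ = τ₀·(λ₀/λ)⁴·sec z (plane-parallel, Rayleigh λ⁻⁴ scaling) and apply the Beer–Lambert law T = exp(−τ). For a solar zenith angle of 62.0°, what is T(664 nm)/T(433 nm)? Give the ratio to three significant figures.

1.50

Airmass: sec 62.0° = 2.1301.
τ(664 nm) = 0.0837 × (560/664)⁴ × 2.1301 = 0.0837 × 0.5059 × 2.1301 = 0.0902.
τ(433 nm) = 0.0837 × (560/433)⁴ × 2.1301 = 0.0837 × 2.7977 × 2.1301 = 0.4988.
T(664)/T(433) = exp(τ_B − τ_A) = exp(0.4086) = 1.5047.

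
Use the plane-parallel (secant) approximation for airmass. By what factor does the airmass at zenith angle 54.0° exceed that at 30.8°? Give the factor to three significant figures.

1.46

X(54.0°)/X(30.8°) = sec 54.0° / sec 30.8° = cos 30.8° / cos 54.0° = 0.8590/0.5878 = 1.4613.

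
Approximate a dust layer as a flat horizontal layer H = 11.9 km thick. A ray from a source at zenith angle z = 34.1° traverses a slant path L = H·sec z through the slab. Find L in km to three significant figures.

14.4 km

sec z = 1/cos 34.1° = 1.2076.
L = 11.9 × 1.2076 = 14.371 km.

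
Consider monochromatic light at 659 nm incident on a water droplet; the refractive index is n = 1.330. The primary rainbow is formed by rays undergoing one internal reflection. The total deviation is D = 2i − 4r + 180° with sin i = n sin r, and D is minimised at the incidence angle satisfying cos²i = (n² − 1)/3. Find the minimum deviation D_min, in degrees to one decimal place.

137.5°

cos²i = (1.76890 − 1)/3 = 0.25630; i = arccos(0.50626) = 59.585°.
sin r = sin 59.585°/1.330 = 0.64841; r = 40.422°.
D_min = 2·59.585° − 4·40.422° + 180° = 137.484°.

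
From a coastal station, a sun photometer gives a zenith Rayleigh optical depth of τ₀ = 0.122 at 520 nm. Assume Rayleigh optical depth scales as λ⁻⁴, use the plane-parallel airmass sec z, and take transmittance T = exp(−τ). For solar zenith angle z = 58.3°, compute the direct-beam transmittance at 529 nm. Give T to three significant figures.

sec 58.3° = 1.9031.
τ = 0.122 × (520/529)⁴ × 1.9031 = 0.122 × 0.9337 × 1.9031 = 0.2168.
T = exp(−0.2168) = 0.8051.

0.805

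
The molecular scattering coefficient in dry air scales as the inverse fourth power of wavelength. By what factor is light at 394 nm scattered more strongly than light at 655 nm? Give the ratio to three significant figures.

7.64

Rayleigh scattering ∝ λ⁻⁴, so the ratio of coefficients is the inverse fourth power of the wavelength ratio.
σ(394)/σ(655) = (655/394)⁴ = (1.6624)⁴ = 7.638.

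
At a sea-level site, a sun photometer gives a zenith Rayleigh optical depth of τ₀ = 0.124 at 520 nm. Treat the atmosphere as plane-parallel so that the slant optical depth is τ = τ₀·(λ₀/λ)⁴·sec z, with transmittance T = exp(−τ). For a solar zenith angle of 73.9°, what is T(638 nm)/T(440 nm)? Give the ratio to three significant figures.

1.96

Airmass: sec 73.9° = 3.6060.
τ(638 nm) = 0.124 × (520/638)⁴ × 3.6060 = 0.124 × 0.4413 × 3.6060 = 0.1973.
τ(440 nm) = 0.124 × (520/440)⁴ × 3.6060 = 0.124 × 1.9508 × 3.6060 = 0.8723.
T(638)/T(440) = exp(τ_B − τ_A) = exp(0.6749) = 1.9639.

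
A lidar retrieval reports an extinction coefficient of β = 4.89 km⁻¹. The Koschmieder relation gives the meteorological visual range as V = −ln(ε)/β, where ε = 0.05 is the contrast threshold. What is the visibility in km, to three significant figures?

0.613 km

V = −ln(0.05) / 4.89 = 2.996 / 4.89 = 0.6126 km.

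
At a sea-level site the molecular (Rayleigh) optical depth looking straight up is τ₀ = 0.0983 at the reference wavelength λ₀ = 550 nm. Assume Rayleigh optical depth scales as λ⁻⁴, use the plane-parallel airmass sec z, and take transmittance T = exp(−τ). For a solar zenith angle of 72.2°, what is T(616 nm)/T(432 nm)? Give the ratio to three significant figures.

1.90

Airmass: sec 72.2° = 3.2712.
τ(616 nm) = 0.0983 × (550/616)⁴ × 3.2712 = 0.0983 × 0.6355 × 3.2712 = 0.2044.
τ(432 nm) = 0.0983 × (550/432)⁴ × 3.2712 = 0.0983 × 2.6273 × 3.2712 = 0.8449.
T(616)/T(432) = exp(τ_B − τ_A) = exp(0.6405) = 1.8974.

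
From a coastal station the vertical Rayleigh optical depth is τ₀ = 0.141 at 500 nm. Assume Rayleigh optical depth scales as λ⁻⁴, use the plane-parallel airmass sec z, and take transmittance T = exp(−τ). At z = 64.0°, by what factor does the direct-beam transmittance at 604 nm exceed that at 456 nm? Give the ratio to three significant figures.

1.37

Airmass: sec 64.0° = 2.2812.
τ(604 nm) = 0.141 × (500/604)⁴ × 2.2812 = 0.141 × 0.4696 × 2.2812 = 0.1510.
τ(456 nm) = 0.141 × (500/456)⁴ × 2.2812 = 0.141 × 1.4455 × 2.2812 = 0.4649.
T(604)/T(456) = exp(τ_B − τ_A) = exp(0.3139) = 1.3687.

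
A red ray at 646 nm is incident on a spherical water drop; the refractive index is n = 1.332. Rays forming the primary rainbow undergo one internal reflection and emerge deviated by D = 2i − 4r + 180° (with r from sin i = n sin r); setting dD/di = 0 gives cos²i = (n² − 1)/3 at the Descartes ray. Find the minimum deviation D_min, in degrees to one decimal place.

cos²i = (1.77422 − 1)/3 = 0.25807; i = arccos(0.50801) = 59.469°.
sin r = sin 59.469°/1.332 = 0.64666; r = 40.290°.
D_min = 2·59.469° − 4·40.290° + 180° = 137.776°.

137.8°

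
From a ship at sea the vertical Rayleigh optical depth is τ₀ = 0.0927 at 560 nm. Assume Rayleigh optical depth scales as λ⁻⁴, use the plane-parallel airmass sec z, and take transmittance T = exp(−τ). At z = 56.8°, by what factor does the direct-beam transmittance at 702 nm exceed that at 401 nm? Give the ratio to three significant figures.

Airmass: sec 56.8° = 1.8263.
τ(702 nm) = 0.0927 × (560/702)⁴ × 1.8263 = 0.0927 × 0.4050 × 1.8263 = 0.0686.
τ(401 nm) = 0.0927 × (560/401)⁴ × 1.8263 = 0.0927 × 3.8034 × 1.8263 = 0.6439.
T(702)/T(401) = exp(τ_B − τ_A) = exp(0.5753) = 1.7777.

1.78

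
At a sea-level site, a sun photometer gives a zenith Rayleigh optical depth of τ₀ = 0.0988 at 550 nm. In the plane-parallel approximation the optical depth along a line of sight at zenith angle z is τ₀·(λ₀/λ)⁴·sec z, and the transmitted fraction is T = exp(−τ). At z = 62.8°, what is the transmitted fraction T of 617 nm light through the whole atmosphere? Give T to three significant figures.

0.872

sec 62.8° = 2.1877.
τ = 0.0988 × (550/617)⁴ × 2.1877 = 0.0988 × 0.6314 × 2.1877 = 0.1365.
T = exp(−0.1365) = 0.8724.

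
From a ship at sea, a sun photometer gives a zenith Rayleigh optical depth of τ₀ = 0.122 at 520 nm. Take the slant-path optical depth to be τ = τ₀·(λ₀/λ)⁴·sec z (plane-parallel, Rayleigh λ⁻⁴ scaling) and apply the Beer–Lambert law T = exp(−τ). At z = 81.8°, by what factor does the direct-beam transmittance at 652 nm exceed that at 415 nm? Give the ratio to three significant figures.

5.83

Airmass: sec 81.8° = 7.0112.
τ(652 nm) = 0.122 × (520/652)⁴ × 7.0112 = 0.122 × 0.4046 × 7.0112 = 0.3461.
τ(415 nm) = 0.122 × (520/415)⁴ × 7.0112 = 0.122 × 2.4650 × 7.0112 = 2.1085.
T(652)/T(415) = exp(τ_B − τ_A) = exp(1.7624) = 5.8265.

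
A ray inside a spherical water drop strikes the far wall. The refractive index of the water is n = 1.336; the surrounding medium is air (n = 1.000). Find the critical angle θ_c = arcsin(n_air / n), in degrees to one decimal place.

48.5°

sin θ_c = n_air / n = 1.000 / 1.336 = 0.7485.
θ_c = arcsin(0.7485) = 48.46°.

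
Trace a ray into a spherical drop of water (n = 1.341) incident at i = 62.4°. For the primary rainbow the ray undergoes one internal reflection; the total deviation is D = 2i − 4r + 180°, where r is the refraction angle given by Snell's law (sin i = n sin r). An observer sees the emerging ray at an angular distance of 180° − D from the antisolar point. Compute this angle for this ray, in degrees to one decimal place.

sin r = sin 62.4° / 1.341 = 0.8862/1.341 = 0.6609; r = 41.36°.
D = 2·62.4° − 4·41.36° + 180° = 124.80° − 165.46° + 180° = 139.34°.
Angle from antisolar point = 180° − D = 40.66°.

40.7°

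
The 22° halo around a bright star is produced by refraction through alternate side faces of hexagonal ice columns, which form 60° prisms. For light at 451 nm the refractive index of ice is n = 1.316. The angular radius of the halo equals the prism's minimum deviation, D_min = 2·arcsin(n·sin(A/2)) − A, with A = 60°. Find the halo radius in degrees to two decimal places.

n·sin(A/2) = 1.316 × sin 30° = 1.316 × 0.5000 = 0.6580.
D_min = 2·arcsin(0.6580) − 60° = 2 × 41.148° − 60° = 22.295°.

22.30°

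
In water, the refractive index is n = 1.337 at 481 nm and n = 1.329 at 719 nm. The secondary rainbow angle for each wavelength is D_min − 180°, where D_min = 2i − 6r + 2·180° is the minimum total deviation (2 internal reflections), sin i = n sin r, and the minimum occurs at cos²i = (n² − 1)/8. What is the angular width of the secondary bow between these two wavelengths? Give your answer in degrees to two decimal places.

At 481 nm (n = 1.337): cos²i = 0.09845 → i = 71.714°, r = 45.249°, D_min = 231.934°, rainbow angle = 51.934°.
At 719 nm (n = 1.329): cos²i = 0.09578 → i = 71.972°, r = 45.685°, D_min = 229.837°, rainbow angle = 49.837°.
Angular width = |51.934° − 49.837°| = 2.097°.

2.10°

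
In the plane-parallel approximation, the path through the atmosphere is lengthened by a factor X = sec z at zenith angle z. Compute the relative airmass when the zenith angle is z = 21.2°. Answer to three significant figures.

X = sec z = 1/cos 21.2° = 1/0.9323 = 1.0726.

1.07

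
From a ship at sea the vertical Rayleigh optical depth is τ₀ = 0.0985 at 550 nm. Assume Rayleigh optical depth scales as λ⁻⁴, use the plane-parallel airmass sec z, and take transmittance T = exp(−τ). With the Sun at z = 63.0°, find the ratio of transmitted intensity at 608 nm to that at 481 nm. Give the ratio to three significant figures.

Airmass: sec 63.0° = 2.2027.
τ(608 nm) = 0.0985 × (550/608)⁴ × 2.2027 = 0.0985 × 0.6696 × 2.2027 = 0.1453.
τ(481 nm) = 0.0985 × (550/481)⁴ × 2.2027 = 0.0985 × 1.7095 × 2.2027 = 0.3709.
T(608)/T(481) = exp(τ_B − τ_A) = exp(0.2256) = 1.2531.

1.25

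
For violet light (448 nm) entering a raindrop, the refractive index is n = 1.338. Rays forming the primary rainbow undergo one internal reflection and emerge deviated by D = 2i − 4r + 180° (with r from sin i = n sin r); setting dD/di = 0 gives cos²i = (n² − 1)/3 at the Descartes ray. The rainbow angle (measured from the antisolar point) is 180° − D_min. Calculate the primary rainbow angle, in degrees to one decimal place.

41.4°

cos²i = (1.79024 − 1)/3 = 0.26341; i = arccos(0.51324) = 59.120°.
sin r = sin 59.120°/1.338 = 0.64144; r = 39.899°.
D_min = 2·59.120° − 4·39.899° + 180° = 138.643°.
Rainbow angle = 180° − D_min = 41.357°.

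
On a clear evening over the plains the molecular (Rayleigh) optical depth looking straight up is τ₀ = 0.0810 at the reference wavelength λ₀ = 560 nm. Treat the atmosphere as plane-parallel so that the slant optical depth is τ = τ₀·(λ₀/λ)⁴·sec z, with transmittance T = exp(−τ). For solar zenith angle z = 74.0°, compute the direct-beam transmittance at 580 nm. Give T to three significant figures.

0.775

sec 74.0° = 3.6280.
τ = 0.0810 × (560/580)⁴ × 3.6280 = 0.0810 × 0.8690 × 3.6280 = 0.2554.
T = exp(−0.2554) = 0.7746.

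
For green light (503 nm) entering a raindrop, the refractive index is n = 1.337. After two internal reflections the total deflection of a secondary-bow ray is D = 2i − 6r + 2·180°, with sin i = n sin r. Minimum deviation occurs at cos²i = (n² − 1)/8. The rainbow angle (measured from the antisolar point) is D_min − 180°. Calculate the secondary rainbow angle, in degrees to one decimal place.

51.9°

cos²i = (1.78757 − 1)/8 = 0.09845; i = arccos(0.31376) = 71.714°.
sin r = sin 71.714°/1.337 = 0.71017; r = 45.249°.
D_min = 2·71.714° − 6·45.249° + 360° = 231.934°.
Rainbow angle = D_min − 180° = 51.934°.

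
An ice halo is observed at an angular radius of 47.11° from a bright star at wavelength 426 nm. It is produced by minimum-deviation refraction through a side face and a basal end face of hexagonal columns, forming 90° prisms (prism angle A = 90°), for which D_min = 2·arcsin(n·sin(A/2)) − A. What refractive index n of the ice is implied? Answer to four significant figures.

Rearranging: n = sin((D_min + A)/2) / sin(A/2).
(D_min + A)/2 = (47.11° + 90°)/2 = 68.555°.
n = sin 68.555° / sin 45° = 0.9308 / 0.7071 = 1.3163.

1.316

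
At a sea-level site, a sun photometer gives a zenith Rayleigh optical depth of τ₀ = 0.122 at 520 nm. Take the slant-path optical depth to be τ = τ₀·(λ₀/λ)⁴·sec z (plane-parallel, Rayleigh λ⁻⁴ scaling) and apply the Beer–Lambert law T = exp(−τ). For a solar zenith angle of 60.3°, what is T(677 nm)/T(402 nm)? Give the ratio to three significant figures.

1.83

Airmass: sec 60.3° = 2.0183.
τ(677 nm) = 0.122 × (520/677)⁴ × 2.0183 = 0.122 × 0.3481 × 2.0183 = 0.0857.
τ(402 nm) = 0.122 × (520/402)⁴ × 2.0183 = 0.122 × 2.7997 × 2.0183 = 0.6894.
T(677)/T(402) = exp(τ_B − τ_A) = exp(0.6037) = 1.8288.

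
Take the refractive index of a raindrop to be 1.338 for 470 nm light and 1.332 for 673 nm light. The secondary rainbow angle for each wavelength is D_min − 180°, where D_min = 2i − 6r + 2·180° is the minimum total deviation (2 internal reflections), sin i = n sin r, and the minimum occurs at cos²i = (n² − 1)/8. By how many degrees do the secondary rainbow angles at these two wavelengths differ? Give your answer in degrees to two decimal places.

At 470 nm (n = 1.338): cos²i = 0.09878 → i = 71.682°, r = 45.195°, D_min = 232.193°, rainbow angle = 52.193°.
At 673 nm (n = 1.332): cos²i = 0.09678 → i = 71.875°, r = 45.520°, D_min = 230.628°, rainbow angle = 50.628°.
Angular width = |52.193° − 50.628°| = 1.564°.

1.56°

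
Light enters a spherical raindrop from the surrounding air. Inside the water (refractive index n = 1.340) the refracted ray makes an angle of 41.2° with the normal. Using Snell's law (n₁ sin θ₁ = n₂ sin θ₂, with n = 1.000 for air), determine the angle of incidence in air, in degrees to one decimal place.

62.0°

Snell: sin θ_i = n · sin θ_r = 1.340 × sin 41.2° = 1.340 × 0.6587 = 0.8826.
θ_i = arcsin(0.8826) = 61.96°.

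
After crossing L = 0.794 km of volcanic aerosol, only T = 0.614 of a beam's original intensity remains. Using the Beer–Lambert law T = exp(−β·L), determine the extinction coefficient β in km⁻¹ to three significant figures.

0.614 km⁻¹

Beer–Lambert: T = exp(−βL) ⇒ β = −ln(T)/L = −ln(0.614)/0.794 = 0.4878/0.794 = 0.6143 km⁻¹.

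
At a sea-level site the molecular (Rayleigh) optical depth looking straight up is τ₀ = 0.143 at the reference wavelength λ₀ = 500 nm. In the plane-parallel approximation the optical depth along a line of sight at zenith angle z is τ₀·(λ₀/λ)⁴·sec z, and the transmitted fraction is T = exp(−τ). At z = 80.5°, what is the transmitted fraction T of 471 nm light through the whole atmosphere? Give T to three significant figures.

sec 80.5° = 6.0589.
τ = 0.143 × (500/471)⁴ × 6.0589 = 0.143 × 1.2700 × 6.0589 = 1.1003.
T = exp(−1.1003) = 0.3328.

0.333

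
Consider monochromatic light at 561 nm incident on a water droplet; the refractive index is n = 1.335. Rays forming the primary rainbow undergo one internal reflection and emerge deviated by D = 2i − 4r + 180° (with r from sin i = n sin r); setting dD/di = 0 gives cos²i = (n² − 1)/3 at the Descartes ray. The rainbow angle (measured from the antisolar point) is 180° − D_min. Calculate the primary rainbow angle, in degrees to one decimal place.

41.8°

cos²i = (1.78222 − 1)/3 = 0.26074; i = arccos(0.51063) = 59.294°.
sin r = sin 59.294°/1.335 = 0.64405; r = 40.094°.
D_min = 2·59.294° − 4·40.094° + 180° = 138.212°.
Rainbow angle = 180° − D_min = 41.788°.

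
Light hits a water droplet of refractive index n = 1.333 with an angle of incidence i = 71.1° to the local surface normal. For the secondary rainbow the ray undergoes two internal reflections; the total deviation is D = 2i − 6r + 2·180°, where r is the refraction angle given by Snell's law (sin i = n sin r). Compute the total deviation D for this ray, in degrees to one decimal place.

sin r = sin 71.1° / 1.333 = 0.9461/1.333 = 0.7097; r = 45.21°.
D = 2·71.1° − 6·45.21° + 2·180° = 142.20° − 271.28° + 360° = 230.92°.

230.9°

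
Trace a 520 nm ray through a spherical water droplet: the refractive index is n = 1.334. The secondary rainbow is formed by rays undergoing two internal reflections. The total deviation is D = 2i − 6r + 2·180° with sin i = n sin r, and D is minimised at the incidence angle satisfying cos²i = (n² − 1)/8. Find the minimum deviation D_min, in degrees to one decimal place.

231.2°

cos²i = (1.77956 − 1)/8 = 0.09744; i = arccos(0.31216) = 71.810°.
sin r = sin 71.810°/1.334 = 0.71217; r = 45.411°.
D_min = 2·71.810° − 6·45.411° + 360° = 231.153°.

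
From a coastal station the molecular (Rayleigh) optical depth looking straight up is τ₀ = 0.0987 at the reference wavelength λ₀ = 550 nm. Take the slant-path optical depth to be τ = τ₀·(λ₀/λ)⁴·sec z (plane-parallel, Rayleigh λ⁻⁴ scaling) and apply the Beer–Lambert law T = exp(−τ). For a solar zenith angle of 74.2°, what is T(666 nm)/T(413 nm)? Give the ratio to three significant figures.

Airmass: sec 74.2° = 3.6727.
τ(666 nm) = 0.0987 × (550/666)⁴ × 3.6727 = 0.0987 × 0.4651 × 3.6727 = 0.1686.
τ(413 nm) = 0.0987 × (550/413)⁴ × 3.6727 = 0.0987 × 3.1452 × 3.6727 = 1.1401.
T(666)/T(413) = exp(τ_B − τ_A) = exp(0.9715) = 2.6420.

2.64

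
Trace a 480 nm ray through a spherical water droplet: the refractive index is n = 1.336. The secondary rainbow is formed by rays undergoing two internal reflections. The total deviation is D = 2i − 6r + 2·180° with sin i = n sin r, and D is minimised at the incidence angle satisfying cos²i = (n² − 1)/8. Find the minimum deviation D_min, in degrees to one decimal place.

231.7°

cos²i = (1.78490 − 1)/8 = 0.09811; i = arccos(0.31323) = 71.746°.
sin r = sin 71.746°/1.336 = 0.71084; r = 45.303°.
D_min = 2·71.746° − 6·45.303° + 360° = 231.674°.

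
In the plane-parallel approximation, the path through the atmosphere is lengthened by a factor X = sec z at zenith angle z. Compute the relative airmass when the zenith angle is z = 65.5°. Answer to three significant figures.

X = sec z = 1/cos 65.5° = 1/0.4147 = 2.4114.

2.41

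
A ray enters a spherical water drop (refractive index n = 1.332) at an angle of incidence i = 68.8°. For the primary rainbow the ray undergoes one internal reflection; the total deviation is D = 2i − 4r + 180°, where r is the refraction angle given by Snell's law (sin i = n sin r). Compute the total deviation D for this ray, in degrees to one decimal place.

139.9°

sin r = sin 68.8° / 1.332 = 0.9323/1.332 = 0.6999; r = 44.42°.
D = 2·68.8° − 4·44.42° + 180° = 137.60° − 177.69° + 180° = 139.91°.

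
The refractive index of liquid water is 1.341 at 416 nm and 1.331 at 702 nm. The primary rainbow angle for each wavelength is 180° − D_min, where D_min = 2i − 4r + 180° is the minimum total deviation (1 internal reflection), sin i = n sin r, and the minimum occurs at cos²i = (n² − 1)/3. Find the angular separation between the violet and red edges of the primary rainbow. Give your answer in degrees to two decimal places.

1.44°

At 416 nm (n = 1.341): cos²i = 0.26609 → i = 58.946°, r = 39.705°, D_min = 139.071°, rainbow angle = 40.929°.
At 702 nm (n = 1.331): cos²i = 0.25719 → i = 59.527°, r = 40.356°, D_min = 137.630°, rainbow angle = 42.370°.
Angular width = |40.929° − 42.370°| = 1.441°.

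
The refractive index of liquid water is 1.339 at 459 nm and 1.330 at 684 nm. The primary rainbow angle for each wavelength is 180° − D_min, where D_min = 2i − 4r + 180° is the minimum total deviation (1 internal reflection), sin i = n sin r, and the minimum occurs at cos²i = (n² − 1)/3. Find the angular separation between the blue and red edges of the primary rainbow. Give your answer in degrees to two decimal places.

At 459 nm (n = 1.339): cos²i = 0.26431 → i = 59.062°, r = 39.834°, D_min = 138.786°, rainbow angle = 41.214°.
At 684 nm (n = 1.330): cos²i = 0.25630 → i = 59.585°, r = 40.422°, D_min = 137.484°, rainbow angle = 42.516°.
Angular width = |41.214° − 42.516°| = 1.303°.

1.30°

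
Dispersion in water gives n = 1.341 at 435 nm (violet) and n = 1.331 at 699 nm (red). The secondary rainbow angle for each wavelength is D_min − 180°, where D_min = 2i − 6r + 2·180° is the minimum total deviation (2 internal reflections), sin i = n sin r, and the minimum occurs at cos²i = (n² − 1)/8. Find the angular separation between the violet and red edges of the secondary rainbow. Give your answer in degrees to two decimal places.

At 435 nm (n = 1.341): cos²i = 0.09979 → i = 71.586°, r = 45.034°, D_min = 232.966°, rainbow angle = 52.966°.
At 699 nm (n = 1.331): cos²i = 0.09645 → i = 71.907°, r = 45.575°, D_min = 230.365°, rainbow angle = 50.365°.
Angular width = |52.966° − 50.365°| = 2.601°.

2.60°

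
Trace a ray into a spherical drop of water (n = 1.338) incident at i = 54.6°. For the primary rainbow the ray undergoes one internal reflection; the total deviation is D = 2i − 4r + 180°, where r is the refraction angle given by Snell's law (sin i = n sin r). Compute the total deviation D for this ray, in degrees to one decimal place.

139.1°

sin r = sin 54.6° / 1.338 = 0.8151/1.338 = 0.6092; r = 37.53°.
D = 2·54.6° − 4·37.53° + 180° = 109.20° − 150.13° + 180° = 139.07°.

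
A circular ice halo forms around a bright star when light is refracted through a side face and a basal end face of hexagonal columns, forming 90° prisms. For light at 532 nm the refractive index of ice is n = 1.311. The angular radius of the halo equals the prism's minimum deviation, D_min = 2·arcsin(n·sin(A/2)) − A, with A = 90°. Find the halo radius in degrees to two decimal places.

45.95°

n·sin(A/2) = 1.311 × sin 45° = 1.311 × 0.7071 = 0.9270.
D_min = 2·arcsin(0.9270) − 90° = 2 × 67.974° − 90° = 45.949°.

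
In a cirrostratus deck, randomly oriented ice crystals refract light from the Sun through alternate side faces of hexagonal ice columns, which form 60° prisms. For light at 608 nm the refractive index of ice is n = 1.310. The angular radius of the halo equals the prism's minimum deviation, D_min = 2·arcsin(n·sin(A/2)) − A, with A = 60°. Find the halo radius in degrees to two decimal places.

n·sin(A/2) = 1.310 × sin 30° = 1.310 × 0.5000 = 0.6550.
D_min = 2·arcsin(0.6550) − 60° = 2 × 40.920° − 60° = 21.839°.

21.84°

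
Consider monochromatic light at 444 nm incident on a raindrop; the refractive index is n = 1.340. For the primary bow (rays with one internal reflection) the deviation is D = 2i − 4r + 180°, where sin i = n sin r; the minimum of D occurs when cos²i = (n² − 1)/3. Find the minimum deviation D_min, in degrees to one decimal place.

138.9°

cos²i = (1.79560 − 1)/3 = 0.26520; i = arccos(0.51498) = 59.004°.
sin r = sin 59.004°/1.340 = 0.63971; r = 39.770°.
D_min = 2·59.004° − 4·39.770° + 180° = 138.929°.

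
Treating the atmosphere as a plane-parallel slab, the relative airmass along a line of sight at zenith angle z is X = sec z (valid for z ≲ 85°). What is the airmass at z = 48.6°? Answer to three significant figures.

X = sec z = 1/cos 48.6° = 1/0.6613 = 1.5121.

1.51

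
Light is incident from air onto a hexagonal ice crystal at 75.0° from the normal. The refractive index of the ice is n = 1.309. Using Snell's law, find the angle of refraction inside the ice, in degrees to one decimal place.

Snell: sin θ_r = sin θ_i / n = sin 75.0° / 1.309 = 0.9659 / 1.309 = 0.7379.
θ_r = arcsin(0.7379) = 47.55°.

47.6°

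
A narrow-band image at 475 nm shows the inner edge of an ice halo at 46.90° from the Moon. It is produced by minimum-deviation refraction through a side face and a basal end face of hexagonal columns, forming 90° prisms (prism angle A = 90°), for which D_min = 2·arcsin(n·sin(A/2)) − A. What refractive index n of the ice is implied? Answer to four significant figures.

1.315

Rearranging: n = sin((D_min + A)/2) / sin(A/2).
(D_min + A)/2 = (46.90° + 90°)/2 = 68.450°.
n = sin 68.450° / sin 45° = 0.9301 / 0.7071 = 1.3154.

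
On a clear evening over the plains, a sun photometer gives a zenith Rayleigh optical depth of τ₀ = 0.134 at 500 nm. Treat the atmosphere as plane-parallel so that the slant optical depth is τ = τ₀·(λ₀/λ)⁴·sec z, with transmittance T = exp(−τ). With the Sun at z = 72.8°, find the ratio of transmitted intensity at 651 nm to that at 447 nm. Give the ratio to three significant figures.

1.74

Airmass: sec 72.8° = 3.3817.
τ(651 nm) = 0.134 × (500/651)⁴ × 3.3817 = 0.134 × 0.3480 × 3.3817 = 0.1577.
τ(447 nm) = 0.134 × (500/447)⁴ × 3.3817 = 0.134 × 1.5655 × 3.3817 = 0.7094.
T(651)/T(447) = exp(τ_B − τ_A) = exp(0.5517) = 1.7362.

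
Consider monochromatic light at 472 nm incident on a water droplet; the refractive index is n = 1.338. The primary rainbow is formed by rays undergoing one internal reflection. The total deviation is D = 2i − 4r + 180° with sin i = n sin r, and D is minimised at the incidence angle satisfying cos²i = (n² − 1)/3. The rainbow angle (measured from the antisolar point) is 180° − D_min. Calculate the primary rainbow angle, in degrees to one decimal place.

cos²i = (1.79024 − 1)/3 = 0.26341; i = arccos(0.51324) = 59.120°.
sin r = sin 59.120°/1.338 = 0.64144; r = 39.899°.
D_min = 2·59.120° − 4·39.899° + 180° = 138.643°.
Rainbow angle = 180° − D_min = 41.357°.

41.4°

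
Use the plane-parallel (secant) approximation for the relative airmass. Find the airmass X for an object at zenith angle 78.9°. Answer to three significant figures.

5.19

X = sec z = 1/cos 78.9° = 1/0.1925 = 5.1942.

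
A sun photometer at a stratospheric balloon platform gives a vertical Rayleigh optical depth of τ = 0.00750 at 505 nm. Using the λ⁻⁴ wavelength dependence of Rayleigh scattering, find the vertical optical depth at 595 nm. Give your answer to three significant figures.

0.00389

τ(595 nm) = τ(505 nm) × (505/595)⁴ = 0.00750 × (0.8487)⁴ = 0.00750 × 0.5189 = 0.0039.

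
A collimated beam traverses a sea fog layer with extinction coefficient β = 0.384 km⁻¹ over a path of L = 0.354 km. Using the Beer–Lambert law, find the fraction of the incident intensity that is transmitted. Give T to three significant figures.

0.873

τ = β·L = 0.384 × 0.354 = 0.1359.
T = exp(−0.1359) = 0.8729.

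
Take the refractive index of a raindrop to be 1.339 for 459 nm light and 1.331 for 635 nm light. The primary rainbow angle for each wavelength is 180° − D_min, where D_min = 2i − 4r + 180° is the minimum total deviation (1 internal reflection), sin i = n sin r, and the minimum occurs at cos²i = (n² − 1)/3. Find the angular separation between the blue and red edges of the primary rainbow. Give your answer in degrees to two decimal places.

At 459 nm (n = 1.339): cos²i = 0.26431 → i = 59.062°, r = 39.834°, D_min = 138.786°, rainbow angle = 41.214°.
At 635 nm (n = 1.331): cos²i = 0.25719 → i = 59.527°, r = 40.356°, D_min = 137.630°, rainbow angle = 42.370°.
Angular width = |41.214° − 42.370°| = 1.156°.

1.16°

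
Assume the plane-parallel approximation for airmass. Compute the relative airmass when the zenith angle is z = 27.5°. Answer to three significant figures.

X = sec z = 1/cos 27.5° = 1/0.8870 = 1.1274.

1.13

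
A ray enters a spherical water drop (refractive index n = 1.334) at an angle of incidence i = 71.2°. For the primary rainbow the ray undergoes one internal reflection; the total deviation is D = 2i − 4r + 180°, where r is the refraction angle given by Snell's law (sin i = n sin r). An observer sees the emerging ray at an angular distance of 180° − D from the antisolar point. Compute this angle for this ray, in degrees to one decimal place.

38.4°

sin r = sin 71.2° / 1.334 = 0.9466/1.334 = 0.7096; r = 45.20°.
D = 2·71.2° − 4·45.20° + 180° = 142.40° − 180.82° + 180° = 141.58°.
Angle from antisolar point = 180° − D = 38.42°.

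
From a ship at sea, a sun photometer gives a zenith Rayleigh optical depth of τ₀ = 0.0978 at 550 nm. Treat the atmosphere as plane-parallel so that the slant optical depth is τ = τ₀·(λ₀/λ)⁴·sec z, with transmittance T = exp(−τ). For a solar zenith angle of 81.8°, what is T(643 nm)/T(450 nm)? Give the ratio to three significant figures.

3.20

Airmass: sec 81.8° = 7.0112.
τ(643 nm) = 0.0978 × (550/643)⁴ × 7.0112 = 0.0978 × 0.5353 × 7.0112 = 0.3671.
τ(450 nm) = 0.0978 × (550/450)⁴ × 7.0112 = 0.0978 × 2.2315 × 7.0112 = 1.5301.
T(643)/T(450) = exp(τ_B − τ_A) = exp(1.1631) = 3.1998.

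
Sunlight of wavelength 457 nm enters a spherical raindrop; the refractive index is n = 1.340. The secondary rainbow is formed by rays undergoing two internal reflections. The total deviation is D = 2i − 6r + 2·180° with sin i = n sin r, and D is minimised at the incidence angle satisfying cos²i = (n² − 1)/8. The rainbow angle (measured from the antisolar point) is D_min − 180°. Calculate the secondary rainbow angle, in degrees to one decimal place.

cos²i = (1.79560 − 1)/8 = 0.09945; i = arccos(0.31536) = 71.618°.
sin r = sin 71.618°/1.340 = 0.70819; r = 45.088°.
D_min = 2·71.618° − 6·45.088° + 360° = 232.709°.
Rainbow angle = D_min − 180° = 52.709°.

52.7°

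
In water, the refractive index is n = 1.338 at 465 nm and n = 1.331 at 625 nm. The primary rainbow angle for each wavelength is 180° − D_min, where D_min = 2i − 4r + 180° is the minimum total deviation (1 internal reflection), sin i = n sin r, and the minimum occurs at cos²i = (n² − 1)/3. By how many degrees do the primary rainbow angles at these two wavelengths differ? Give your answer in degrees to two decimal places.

1.01°

At 465 nm (n = 1.338): cos²i = 0.26341 → i = 59.120°, r = 39.899°, D_min = 138.643°, rainbow angle = 41.357°.
At 625 nm (n = 1.331): cos²i = 0.25719 → i = 59.527°, r = 40.356°, D_min = 137.630°, rainbow angle = 42.370°.
Angular width = |41.357° − 42.370°| = 1.013°.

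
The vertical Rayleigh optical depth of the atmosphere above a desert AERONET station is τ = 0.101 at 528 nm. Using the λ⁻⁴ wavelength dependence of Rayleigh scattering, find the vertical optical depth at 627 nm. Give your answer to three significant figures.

0.0508

τ(627 nm) = τ(528 nm) × (528/627)⁴ = 0.101 × (0.8421)⁴ = 0.101 × 0.5029 = 0.0508.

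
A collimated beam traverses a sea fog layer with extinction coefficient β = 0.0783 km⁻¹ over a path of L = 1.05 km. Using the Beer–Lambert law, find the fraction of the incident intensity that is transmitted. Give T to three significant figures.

τ = β·L = 0.0783 × 1.05 = 0.0822.
T = exp(−0.0822) = 0.9211.

0.921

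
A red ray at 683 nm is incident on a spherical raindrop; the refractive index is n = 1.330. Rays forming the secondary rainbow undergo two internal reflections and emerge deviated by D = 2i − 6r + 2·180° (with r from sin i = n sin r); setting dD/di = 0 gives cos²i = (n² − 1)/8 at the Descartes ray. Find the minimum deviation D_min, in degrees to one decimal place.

cos²i = (1.76890 − 1)/8 = 0.09611; i = arccos(0.31002) = 71.940°.
sin r = sin 71.940°/1.330 = 0.71483; r = 45.630°.
D_min = 2·71.940° − 6·45.630° + 360° = 230.101°.

230.1°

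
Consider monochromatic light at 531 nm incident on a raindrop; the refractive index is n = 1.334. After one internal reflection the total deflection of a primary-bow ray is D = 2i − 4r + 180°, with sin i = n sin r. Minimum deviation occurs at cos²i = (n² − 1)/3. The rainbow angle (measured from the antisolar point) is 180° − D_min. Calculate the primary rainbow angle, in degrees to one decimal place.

41.9°

cos²i = (1.77956 − 1)/3 = 0.25985; i = arccos(0.50976) = 59.352°.
sin r = sin 59.352°/1.334 = 0.64492; r = 40.159°.
D_min = 2·59.352° − 4·40.159° + 180° = 138.067°.
Rainbow angle = 180° − D_min = 41.933°.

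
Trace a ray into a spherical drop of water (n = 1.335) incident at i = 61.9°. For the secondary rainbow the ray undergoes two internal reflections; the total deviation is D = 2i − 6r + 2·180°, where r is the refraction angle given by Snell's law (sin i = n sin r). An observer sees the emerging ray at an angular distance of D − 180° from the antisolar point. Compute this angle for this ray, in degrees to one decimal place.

sin r = sin 61.9° / 1.335 = 0.8821/1.335 = 0.6608; r = 41.36°.
D = 2·61.9° − 6·41.36° + 2·180° = 123.80° − 248.15° + 360° = 235.65°.
Angle from antisolar point = D − 180° = 55.65°.

55.6°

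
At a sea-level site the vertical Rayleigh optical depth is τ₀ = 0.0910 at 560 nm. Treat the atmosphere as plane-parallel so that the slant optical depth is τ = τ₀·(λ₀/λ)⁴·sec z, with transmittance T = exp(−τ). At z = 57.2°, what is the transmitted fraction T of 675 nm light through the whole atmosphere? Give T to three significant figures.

0.924

sec 57.2° = 1.8460.
τ = 0.0910 × (560/675)⁴ × 1.8460 = 0.0910 × 0.4737 × 1.8460 = 0.0796.
T = exp(−0.0796) = 0.9235.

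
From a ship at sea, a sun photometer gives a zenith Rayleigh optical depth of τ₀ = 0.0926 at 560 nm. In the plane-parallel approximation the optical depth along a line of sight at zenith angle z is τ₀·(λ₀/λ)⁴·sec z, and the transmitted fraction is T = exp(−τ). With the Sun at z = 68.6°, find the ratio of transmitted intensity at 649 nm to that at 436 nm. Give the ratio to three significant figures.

1.73

Airmass: sec 68.6° = 2.7407.
τ(649 nm) = 0.0926 × (560/649)⁴ × 2.7407 = 0.0926 × 0.5543 × 2.7407 = 0.1407.
τ(436 nm) = 0.0926 × (560/436)⁴ × 2.7407 = 0.0926 × 2.7215 × 2.7407 = 0.6907.
T(649)/T(436) = exp(τ_B − τ_A) = exp(0.5500) = 1.7332.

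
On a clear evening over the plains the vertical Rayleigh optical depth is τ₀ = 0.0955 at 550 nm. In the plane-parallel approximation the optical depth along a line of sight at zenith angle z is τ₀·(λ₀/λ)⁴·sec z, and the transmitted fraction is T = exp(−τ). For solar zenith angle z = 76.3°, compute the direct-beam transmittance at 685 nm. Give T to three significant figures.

sec 76.3° = 4.2223.
τ = 0.0955 × (550/685)⁴ × 4.2223 = 0.0955 × 0.4156 × 4.2223 = 0.1676.
T = exp(−0.1676) = 0.8457.

0.846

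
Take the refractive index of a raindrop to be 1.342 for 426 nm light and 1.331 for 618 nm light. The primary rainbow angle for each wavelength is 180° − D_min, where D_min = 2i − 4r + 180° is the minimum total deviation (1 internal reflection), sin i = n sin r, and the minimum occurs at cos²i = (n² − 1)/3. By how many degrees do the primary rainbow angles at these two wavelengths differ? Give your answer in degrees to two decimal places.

1.58°

At 426 nm (n = 1.342): cos²i = 0.26699 → i = 58.888°, r = 39.641°, D_min = 139.213°, rainbow angle = 40.787°.
At 618 nm (n = 1.331): cos²i = 0.25719 → i = 59.527°, r = 40.356°, D_min = 137.630°, rainbow angle = 42.370°.
Angular width = |40.787° − 42.370°| = 1.583°.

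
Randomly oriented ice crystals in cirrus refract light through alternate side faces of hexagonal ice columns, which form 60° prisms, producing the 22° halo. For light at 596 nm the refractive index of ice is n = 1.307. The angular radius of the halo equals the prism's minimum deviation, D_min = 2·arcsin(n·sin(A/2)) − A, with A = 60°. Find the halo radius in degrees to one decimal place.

n·sin(A/2) = 1.307 × sin 30° = 1.307 × 0.5000 = 0.6535.
D_min = 2·arcsin(0.6535) − 60° = 2 × 40.806° − 60° = 21.612°.

21.6°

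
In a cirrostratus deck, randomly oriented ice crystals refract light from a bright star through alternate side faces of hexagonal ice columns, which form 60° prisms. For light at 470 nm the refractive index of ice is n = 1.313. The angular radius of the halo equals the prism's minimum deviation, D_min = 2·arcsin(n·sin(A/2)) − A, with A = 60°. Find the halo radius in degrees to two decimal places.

n·sin(A/2) = 1.313 × sin 30° = 1.313 × 0.5000 = 0.6565.
D_min = 2·arcsin(0.6565) − 60° = 2 × 41.033° − 60° = 22.067°.

22.07°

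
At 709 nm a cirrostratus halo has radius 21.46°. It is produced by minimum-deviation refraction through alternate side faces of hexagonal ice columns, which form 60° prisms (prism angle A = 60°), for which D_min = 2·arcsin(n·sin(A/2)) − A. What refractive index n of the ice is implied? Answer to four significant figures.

1.305

Rearranging: n = sin((D_min + A)/2) / sin(A/2).
(D_min + A)/2 = (21.46° + 60°)/2 = 40.730°.
n = sin 40.730° / sin 30° = 0.6525 / 0.5000 = 1.3050.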